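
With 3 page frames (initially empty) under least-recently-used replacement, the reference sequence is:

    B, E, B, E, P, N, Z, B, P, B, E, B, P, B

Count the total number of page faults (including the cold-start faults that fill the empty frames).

8

B -> miss, frames {B}
E -> miss, frames {B,E}
B -> hit
E -> hit
P -> miss, frames {B,E,P}
N -> miss, evict B, frames {E,P,N}
Z -> miss, evict E, frames {P,N,Z}
B -> miss, evict P, frames {N,Z,B}
P -> miss, evict N, frames {Z,B,P}
B -> hit
E -> miss, evict Z, frames {P,B,E}
B -> hit
P -> hit
B -> hit
Page faults: 8.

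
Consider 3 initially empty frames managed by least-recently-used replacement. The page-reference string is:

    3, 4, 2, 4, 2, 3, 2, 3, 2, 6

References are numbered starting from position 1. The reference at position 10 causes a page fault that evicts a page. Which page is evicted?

pos 1: 3 → miss, frames [3]
pos 2: 4 → miss, frames [3, 4]
pos 3: 2 → miss, frames [3, 4, 2]
pos 4: 4 → hit
pos 5: 2 → hit
pos 6: 3 → hit
pos 7: 2 → hit
pos 8: 3 → hit
pos 9: 2 → hit
pos 10: 6 → miss, evict 4, frames [3, 2, 6]
At position 10, page 4 is evicted.

4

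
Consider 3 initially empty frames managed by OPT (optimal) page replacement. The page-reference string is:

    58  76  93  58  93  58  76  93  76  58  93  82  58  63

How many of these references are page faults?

5

58 -> miss, frames [58]
76 -> miss, frames [58, 76]
93 -> miss, frames [58, 76, 93]
58 -> hit
93 -> hit
58 -> hit
76 -> hit
93 -> hit
76 -> hit
58 -> hit
93 -> hit
82 -> miss, evict 93, frames [58, 76, 82]
58 -> hit
63 -> miss, evict 82, frames [58, 76, 63]
Page faults: 5.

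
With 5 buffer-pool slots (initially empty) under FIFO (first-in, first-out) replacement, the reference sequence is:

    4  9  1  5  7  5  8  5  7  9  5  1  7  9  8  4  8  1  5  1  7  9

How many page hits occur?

14

4: fault, frames {4}
9: fault, frames {4,9}
1: fault, frames {4,9,1}
5: fault, frames {4,9,1,5}
7: fault, frames {4,9,1,5,7}
5: hit
8: fault, evict 4, frames {9,1,5,7,8}
5: hit
7: hit
9: hit
5: hit
1: hit
7: hit
9: hit
8: hit
4: fault, evict 9, frames {1,5,7,8,4}
8: hit
1: hit
5: hit
1: hit
7: hit
9: fault, evict 1, frames {5,7,8,4,9}
Hits: 14.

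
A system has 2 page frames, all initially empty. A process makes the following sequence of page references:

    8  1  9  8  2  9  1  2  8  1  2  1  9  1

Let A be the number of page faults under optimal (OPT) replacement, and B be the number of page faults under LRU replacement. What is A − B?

Under OPT: F F F . F . F . F . F . F . → 8 faults.
Under LRU: F F F F F F F F F F F . F . → 12 faults.
A − B = 8 − 12 = -4.

-4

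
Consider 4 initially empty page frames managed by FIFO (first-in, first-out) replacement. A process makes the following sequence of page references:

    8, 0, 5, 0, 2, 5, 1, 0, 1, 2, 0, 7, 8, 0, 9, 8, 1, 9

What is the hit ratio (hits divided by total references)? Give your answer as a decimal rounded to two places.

0.44

8: fault, frames (8)
0: fault, frames (8 0)
5: fault, frames (8 0 5)
0: hit
2: fault, frames (8 0 5 2)
5: hit
1: fault, evict 8, frames (0 5 2 1)
0: hit
1: hit
2: hit
0: hit
7: fault, evict 0, frames (5 2 1 7)
8: fault, evict 5, frames (2 1 7 8)
0: fault, evict 2, frames (1 7 8 0)
9: fault, evict 1, frames (7 8 0 9)
8: hit
1: fault, evict 7, frames (8 0 9 1)
9: hit
Hits: 8 of 18 references → 8/18 = 0.4444.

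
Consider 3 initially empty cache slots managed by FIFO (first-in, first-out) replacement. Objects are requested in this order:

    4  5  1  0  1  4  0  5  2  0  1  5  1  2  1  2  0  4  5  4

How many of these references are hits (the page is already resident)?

4 → miss, frames {4}
5 → miss, frames {4,5}
1 → miss, frames {4,5,1}
0 → miss, evict 4, frames {5,1,0}
1 → hit
4 → miss, evict 5, frames {1,0,4}
0 → hit
5 → miss, evict 1, frames {0,4,5}
2 → miss, evict 0, frames {4,5,2}
0 → miss, evict 4, frames {5,2,0}
1 → miss, evict 5, frames {2,0,1}
5 → miss, evict 2, frames {0,1,5}
1 → hit
2 → miss, evict 0, frames {1,5,2}
1 → hit
2 → hit
0 → miss, evict 1, frames {5,2,0}
4 → miss, evict 5, frames {2,0,4}
5 → miss, evict 2, frames {0,4,5}
4 → hit
Hits: 6.

6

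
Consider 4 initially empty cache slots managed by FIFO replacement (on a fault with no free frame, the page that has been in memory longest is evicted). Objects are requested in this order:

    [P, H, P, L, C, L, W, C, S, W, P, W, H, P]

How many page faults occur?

8

P -> miss, frames {P}
H -> miss, frames {P,H}
P -> hit
L -> miss, frames {P,H,L}
C -> miss, frames {P,H,L,C}
L -> hit
W -> miss, evict P, frames {H,L,C,W}
C -> hit
S -> miss, evict H, frames {L,C,W,S}
W -> hit
P -> miss, evict L, frames {C,W,S,P}
W -> hit
H -> miss, evict C, frames {W,S,P,H}
P -> hit
Page faults: 8.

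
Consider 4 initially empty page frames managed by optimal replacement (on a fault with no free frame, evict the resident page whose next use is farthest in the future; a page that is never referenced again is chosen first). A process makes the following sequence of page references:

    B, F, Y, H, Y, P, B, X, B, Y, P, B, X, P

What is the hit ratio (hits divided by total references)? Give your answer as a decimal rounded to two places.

0.57

B -> miss, frames {B}
F -> miss, frames {B,F}
Y -> miss, frames {B,F,Y}
H -> miss, frames {B,F,Y,H}
Y -> hit
P -> miss, evict H, frames {B,F,Y,P}
B -> hit
X -> miss, evict F, frames {B,Y,P,X}
B -> hit
Y -> hit
P -> hit
B -> hit
X -> hit
P -> hit
Hits: 8 of 14 references → 8/14 = 0.5714.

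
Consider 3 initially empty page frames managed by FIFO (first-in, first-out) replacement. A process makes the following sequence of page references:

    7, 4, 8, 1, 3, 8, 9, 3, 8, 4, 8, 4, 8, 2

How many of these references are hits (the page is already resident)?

5

7 -> fault, frames (7)
4 -> fault, frames (7 4)
8 -> fault, frames (7 4 8)
1 -> fault, evict 7, frames (4 8 1)
3 -> fault, evict 4, frames (8 1 3)
8 -> hit
9 -> fault, evict 8, frames (1 3 9)
3 -> hit
8 -> fault, evict 1, frames (3 9 8)
4 -> fault, evict 3, frames (9 8 4)
8 -> hit
4 -> hit
8 -> hit
2 -> fault, evict 9, frames (8 4 2)
Hits: 5.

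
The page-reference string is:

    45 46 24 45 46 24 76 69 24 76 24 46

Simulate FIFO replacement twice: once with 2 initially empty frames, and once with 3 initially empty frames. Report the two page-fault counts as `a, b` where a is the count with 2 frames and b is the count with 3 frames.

2 frames: F F F F F F F F F F . F → 11 faults.
3 frames: F F F . . . F F . . . F → 6 faults.
6 < 11: adding a frame reduced faults, as is typical.

11, 6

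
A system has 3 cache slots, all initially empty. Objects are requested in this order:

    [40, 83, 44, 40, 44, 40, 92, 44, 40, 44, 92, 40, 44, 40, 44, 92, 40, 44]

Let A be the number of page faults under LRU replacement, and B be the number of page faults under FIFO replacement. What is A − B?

Under LRU: F F F . . . F . . . . . . . . . . . → 4 faults.
Under FIFO: F F F . . . F . F . . . . . . . . . → 5 faults.
A − B = 4 − 5 = -1.

-1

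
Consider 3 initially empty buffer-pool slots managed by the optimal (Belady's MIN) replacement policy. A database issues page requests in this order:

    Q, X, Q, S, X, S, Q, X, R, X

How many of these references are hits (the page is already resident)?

Q -> fault, frames [Q]
X -> fault, frames [Q, X]
Q -> hit
S -> fault, frames [Q, X, S]
X -> hit
S -> hit
Q -> hit
X -> hit
R -> fault, evict S, frames [Q, X, R]
X -> hit
Hits: 6.

6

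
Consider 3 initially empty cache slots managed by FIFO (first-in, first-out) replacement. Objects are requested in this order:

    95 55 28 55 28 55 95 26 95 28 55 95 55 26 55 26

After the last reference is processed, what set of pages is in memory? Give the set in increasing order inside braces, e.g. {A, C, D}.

{26, 55, 95}

95 -> fault, frames [95]
55 -> fault, frames [95, 55]
28 -> fault, frames [95, 55, 28]
55 -> hit
28 -> hit
55 -> hit
95 -> hit
26 -> fault, evict 95, frames [55, 28, 26]
95 -> fault, evict 55, frames [28, 26, 95]
28 -> hit
55 -> fault, evict 28, frames [26, 95, 55]
95 -> hit
55 -> hit
26 -> hit
55 -> hit
26 -> hit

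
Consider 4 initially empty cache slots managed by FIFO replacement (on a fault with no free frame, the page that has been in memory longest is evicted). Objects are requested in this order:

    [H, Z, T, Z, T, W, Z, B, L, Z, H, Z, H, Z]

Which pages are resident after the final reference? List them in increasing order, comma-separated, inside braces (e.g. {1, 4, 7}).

{B, H, L, Z}

H: fault, frames [H]
Z: fault, frames [H, Z]
T: fault, frames [H, Z, T]
Z: hit
T: hit
W: fault, frames [H, Z, T, W]
Z: hit
B: fault, evict H, frames [Z, T, W, B]
L: fault, evict Z, frames [T, W, B, L]
Z: fault, evict T, frames [W, B, L, Z]
H: fault, evict W, frames [B, L, Z, H]
Z: hit
H: hit
Z: hit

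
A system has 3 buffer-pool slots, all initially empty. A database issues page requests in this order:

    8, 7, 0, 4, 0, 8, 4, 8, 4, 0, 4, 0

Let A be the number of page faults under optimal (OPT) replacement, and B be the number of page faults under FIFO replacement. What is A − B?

-1

Under OPT: F F F F . . . . . . . . → 4 faults.
Under FIFO: F F F F . F . . . . . . → 5 faults.
A − B = 4 − 5 = -1.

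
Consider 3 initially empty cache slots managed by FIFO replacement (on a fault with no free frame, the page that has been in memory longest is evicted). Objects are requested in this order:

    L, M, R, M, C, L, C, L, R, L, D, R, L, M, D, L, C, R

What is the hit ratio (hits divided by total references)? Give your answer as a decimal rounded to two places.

0.39

L → miss, frames [L]
M → miss, frames [L, M]
R → miss, frames [L, M, R]
M → hit
C → miss, evict L, frames [M, R, C]
L → miss, evict M, frames [R, C, L]
C → hit
L → hit
R → hit
L → hit
D → miss, evict R, frames [C, L, D]
R → miss, evict C, frames [L, D, R]
L → hit
M → miss, evict L, frames [D, R, M]
D → hit
L → miss, evict D, frames [R, M, L]
C → miss, evict R, frames [M, L, C]
R → miss, evict M, frames [L, C, R]
Hits: 7 of 18 references → 7/18 = 0.3889.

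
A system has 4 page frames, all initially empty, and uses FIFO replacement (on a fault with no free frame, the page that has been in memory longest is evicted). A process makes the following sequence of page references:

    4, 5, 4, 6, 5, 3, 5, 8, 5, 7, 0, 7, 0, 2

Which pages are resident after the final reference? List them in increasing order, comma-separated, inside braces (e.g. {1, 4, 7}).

{0, 2, 7, 8}

4 → miss, frames [4]
5 → miss, frames [4, 5]
4 → hit
6 → miss, frames [4, 5, 6]
5 → hit
3 → miss, frames [4, 5, 6, 3]
5 → hit
8 → miss, evict 4, frames [5, 6, 3, 8]
5 → hit
7 → miss, evict 5, frames [6, 3, 8, 7]
0 → miss, evict 6, frames [3, 8, 7, 0]
7 → hit
0 → hit
2 → miss, evict 3, frames [8, 7, 0, 2]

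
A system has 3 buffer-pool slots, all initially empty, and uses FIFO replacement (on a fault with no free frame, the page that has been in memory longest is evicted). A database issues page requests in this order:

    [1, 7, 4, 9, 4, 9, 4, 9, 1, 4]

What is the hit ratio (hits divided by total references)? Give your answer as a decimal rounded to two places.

1 -> fault, frames {1}
7 -> fault, frames {1,7}
4 -> fault, frames {1,7,4}
9 -> fault, evict 1, frames {7,4,9}
4 -> hit
9 -> hit
4 -> hit
9 -> hit
1 -> fault, evict 7, frames {4,9,1}
4 -> hit
Hits: 5 of 10 references → 5/10 = 0.5000.

0.50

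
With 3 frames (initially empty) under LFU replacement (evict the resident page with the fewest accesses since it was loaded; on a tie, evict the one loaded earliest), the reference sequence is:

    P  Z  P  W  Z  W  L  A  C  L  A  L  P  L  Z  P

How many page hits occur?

4

P → fault, frames {P}
Z → fault, frames {P,Z}
P → hit
W → fault, frames {P,Z,W}
Z → hit
W → hit
L → fault, evict P, frames {Z,W,L}
A → fault, evict L, frames {Z,W,A}
C → fault, evict A, frames {Z,W,C}
L → fault, evict C, frames {Z,W,L}
A → fault, evict L, frames {Z,W,A}
L → fault, evict A, frames {Z,W,L}
P → fault, evict L, frames {Z,W,P}
L → fault, evict P, frames {Z,W,L}
Z → hit
P → fault, evict L, frames {Z,W,P}
Hits: 4.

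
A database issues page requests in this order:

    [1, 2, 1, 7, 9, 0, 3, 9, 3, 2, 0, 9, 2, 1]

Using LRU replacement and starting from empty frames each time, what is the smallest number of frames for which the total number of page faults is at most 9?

4

f=1: 14 faults
f=2: 12 faults
f=3: 10 faults
f=4: 8 faults
f=5: 8 faults
f=6: 6 faults
Smallest f with faults ≤ 9 is 4.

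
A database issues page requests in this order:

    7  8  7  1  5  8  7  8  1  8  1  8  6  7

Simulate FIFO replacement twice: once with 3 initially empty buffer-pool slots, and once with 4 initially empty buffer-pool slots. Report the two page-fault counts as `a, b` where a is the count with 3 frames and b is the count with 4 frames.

9, 6

3 frames: F F . F F . F F F . . . F F → 9 faults.
4 frames: F F . F F . . . . . . . F F → 6 faults.
6 < 9: adding a frame reduced faults, as is typical.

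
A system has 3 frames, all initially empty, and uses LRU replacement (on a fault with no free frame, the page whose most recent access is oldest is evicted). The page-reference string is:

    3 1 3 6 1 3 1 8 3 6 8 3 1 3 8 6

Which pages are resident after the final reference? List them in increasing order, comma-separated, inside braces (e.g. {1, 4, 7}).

3 → fault, frames [3]
1 → fault, frames [3, 1]
3 → hit
6 → fault, frames [1, 3, 6]
1 → hit
3 → hit
1 → hit
8 → fault, evict 6, frames [3, 1, 8]
3 → hit
6 → fault, evict 1, frames [8, 3, 6]
8 → hit
3 → hit
1 → fault, evict 6, frames [8, 3, 1]
3 → hit
8 → hit
6 → fault, evict 1, frames [3, 8, 6]

{3, 6, 8}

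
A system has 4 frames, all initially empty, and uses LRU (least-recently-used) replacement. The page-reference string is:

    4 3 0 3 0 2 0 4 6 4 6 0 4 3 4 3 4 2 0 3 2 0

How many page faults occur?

7

4 -> fault, frames {4}
3 -> fault, frames {4,3}
0 -> fault, frames {4,3,0}
3 -> hit
0 -> hit
2 -> fault, frames {4,3,0,2}
0 -> hit
4 -> hit
6 -> fault, evict 3, frames {2,0,4,6}
4 -> hit
6 -> hit
0 -> hit
4 -> hit
3 -> fault, evict 2, frames {6,0,4,3}
4 -> hit
3 -> hit
4 -> hit
2 -> fault, evict 6, frames {0,3,4,2}
0 -> hit
3 -> hit
2 -> hit
0 -> hit
Page faults: 7.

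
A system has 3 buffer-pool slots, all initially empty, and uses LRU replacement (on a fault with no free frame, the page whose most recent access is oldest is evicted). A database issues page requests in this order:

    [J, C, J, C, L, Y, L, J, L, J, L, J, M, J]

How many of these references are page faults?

6

J: miss, frames (J)
C: miss, frames (J C)
J: hit
C: hit
L: miss, frames (J C L)
Y: miss, evict J, frames (C L Y)
L: hit
J: miss, evict C, frames (Y L J)
L: hit
J: hit
L: hit
J: hit
M: miss, evict Y, frames (L J M)
J: hit
Page faults: 6.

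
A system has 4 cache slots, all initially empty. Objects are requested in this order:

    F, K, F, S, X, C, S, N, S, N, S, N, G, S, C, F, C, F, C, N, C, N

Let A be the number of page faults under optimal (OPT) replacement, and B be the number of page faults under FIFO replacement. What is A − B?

Under OPT: F F . F F F . F . . . . F . . . . . . F . . → 8 faults.
Under FIFO: F F . F F F . F . . . . F F . F F . . F . . → 11 faults.
A − B = 8 − 11 = -3.

-3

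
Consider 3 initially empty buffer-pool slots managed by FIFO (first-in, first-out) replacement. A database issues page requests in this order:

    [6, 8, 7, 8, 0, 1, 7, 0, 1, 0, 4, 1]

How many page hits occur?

6: miss, frames {6}
8: miss, frames {6,8}
7: miss, frames {6,8,7}
8: hit
0: miss, evict 6, frames {8,7,0}
1: miss, evict 8, frames {7,0,1}
7: hit
0: hit
1: hit
0: hit
4: miss, evict 7, frames {0,1,4}
1: hit
Hits: 6.

6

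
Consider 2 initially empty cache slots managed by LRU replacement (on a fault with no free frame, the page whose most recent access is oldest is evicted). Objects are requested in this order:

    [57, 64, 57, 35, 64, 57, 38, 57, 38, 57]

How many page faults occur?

57 → miss, frames [57]
64 → miss, frames [57, 64]
57 → hit
35 → miss, evict 64, frames [57, 35]
64 → miss, evict 57, frames [35, 64]
57 → miss, evict 35, frames [64, 57]
38 → miss, evict 64, frames [57, 38]
57 → hit
38 → hit
57 → hit
Page faults: 6.

6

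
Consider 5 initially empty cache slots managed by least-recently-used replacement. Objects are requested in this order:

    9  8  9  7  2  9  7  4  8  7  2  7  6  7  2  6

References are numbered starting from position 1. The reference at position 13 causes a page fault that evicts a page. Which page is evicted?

pos 1: 9 → miss, frames {9}
pos 2: 8 → miss, frames {9,8}
pos 3: 9 → hit
pos 4: 7 → miss, frames {8,9,7}
pos 5: 2 → miss, frames {8,9,7,2}
pos 6: 9 → hit
pos 7: 7 → hit
pos 8: 4 → miss, frames {8,2,9,7,4}
pos 9: 8 → hit
pos 10: 7 → hit
pos 11: 2 → hit
pos 12: 7 → hit
pos 13: 6 → miss, evict 9, frames {4,8,2,7,6}
At position 13, page 9 is evicted.

9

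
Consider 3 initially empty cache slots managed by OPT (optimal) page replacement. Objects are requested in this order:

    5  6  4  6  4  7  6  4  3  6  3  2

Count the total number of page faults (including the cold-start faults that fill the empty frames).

5: fault, frames (5)
6: fault, frames (5 6)
4: fault, frames (5 6 4)
6: hit
4: hit
7: fault, evict 5, frames (6 4 7)
6: hit
4: hit
3: fault, evict 7, frames (6 4 3)
6: hit
3: hit
2: fault, evict 3, frames (6 4 2)
Page faults: 6.

6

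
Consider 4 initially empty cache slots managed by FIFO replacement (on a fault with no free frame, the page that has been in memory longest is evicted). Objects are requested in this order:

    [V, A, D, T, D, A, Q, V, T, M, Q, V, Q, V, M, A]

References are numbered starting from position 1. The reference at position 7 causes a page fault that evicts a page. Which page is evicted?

V

pos 1: V: miss, frames (V)
pos 2: A: miss, frames (V A)
pos 3: D: miss, frames (V A D)
pos 4: T: miss, frames (V A D T)
pos 5: D: hit
pos 6: A: hit
pos 7: Q: miss, evict V, frames (A D T Q)
At position 7, page V is evicted.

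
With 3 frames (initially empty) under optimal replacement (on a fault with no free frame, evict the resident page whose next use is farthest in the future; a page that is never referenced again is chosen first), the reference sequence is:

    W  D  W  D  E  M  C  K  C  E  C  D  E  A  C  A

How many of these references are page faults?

W -> miss, frames {W}
D -> miss, frames {W,D}
W -> hit
D -> hit
E -> miss, frames {W,D,E}
M -> miss, evict W, frames {D,E,M}
C -> miss, evict M, frames {D,E,C}
K -> miss, evict D, frames {E,C,K}
C -> hit
E -> hit
C -> hit
D -> miss, evict K, frames {E,C,D}
E -> hit
A -> miss, evict D, frames {E,C,A}
C -> hit
A -> hit
Page faults: 8.

8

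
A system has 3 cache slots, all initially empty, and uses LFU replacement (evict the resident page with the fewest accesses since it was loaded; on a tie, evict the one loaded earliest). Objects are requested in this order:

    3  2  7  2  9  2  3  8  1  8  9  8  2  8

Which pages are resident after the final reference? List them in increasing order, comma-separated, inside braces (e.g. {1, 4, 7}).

{2, 8, 9}

3: miss, frames {3}
2: miss, frames {3,2}
7: miss, frames {3,2,7}
2: hit
9: miss, evict 3, frames {2,7,9}
2: hit
3: miss, evict 7, frames {2,9,3}
8: miss, evict 9, frames {2,3,8}
1: miss, evict 3, frames {2,8,1}
8: hit
9: miss, evict 1, frames {2,8,9}
8: hit
2: hit
8: hit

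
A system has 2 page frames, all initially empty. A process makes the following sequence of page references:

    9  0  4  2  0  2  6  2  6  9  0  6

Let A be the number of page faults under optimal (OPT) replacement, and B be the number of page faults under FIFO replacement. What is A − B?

-3

Under OPT: F F F F . . F . . F F . → 7 faults.
Under FIFO: F F F F F . F F . F F F → 10 faults.
A − B = 7 − 10 = -3.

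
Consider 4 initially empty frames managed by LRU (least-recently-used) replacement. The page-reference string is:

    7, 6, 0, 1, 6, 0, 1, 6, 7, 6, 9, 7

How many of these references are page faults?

7: fault, frames {7}
6: fault, frames {7,6}
0: fault, frames {7,6,0}
1: fault, frames {7,6,0,1}
6: hit
0: hit
1: hit
6: hit
7: hit
6: hit
9: fault, evict 0, frames {1,7,6,9}
7: hit
Page faults: 5.

5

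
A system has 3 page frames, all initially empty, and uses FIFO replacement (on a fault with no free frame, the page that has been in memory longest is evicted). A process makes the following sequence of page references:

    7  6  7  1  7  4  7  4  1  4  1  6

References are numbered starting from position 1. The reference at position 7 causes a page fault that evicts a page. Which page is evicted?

pos 1: 7 -> fault, frames [7]
pos 2: 6 -> fault, frames [7, 6]
pos 3: 7 -> hit
pos 4: 1 -> fault, frames [7, 6, 1]
pos 5: 7 -> hit
pos 6: 4 -> fault, evict 7, frames [6, 1, 4]
pos 7: 7 -> fault, evict 6, frames [1, 4, 7]
At position 7, page 6 is evicted.

6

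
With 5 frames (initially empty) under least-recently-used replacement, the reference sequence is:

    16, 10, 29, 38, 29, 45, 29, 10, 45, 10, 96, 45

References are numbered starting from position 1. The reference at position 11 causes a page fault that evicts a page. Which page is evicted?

pos 1: 16 → miss, frames [16]
pos 2: 10 → miss, frames [16, 10]
pos 3: 29 → miss, frames [16, 10, 29]
pos 4: 38 → miss, frames [16, 10, 29, 38]
pos 5: 29 → hit
pos 6: 45 → miss, frames [16, 10, 38, 29, 45]
pos 7: 29 → hit
pos 8: 10 → hit
pos 9: 45 → hit
pos 10: 10 → hit
pos 11: 96 → miss, evict 16, frames [38, 29, 45, 10, 96]
At position 11, page 16 is evicted.

16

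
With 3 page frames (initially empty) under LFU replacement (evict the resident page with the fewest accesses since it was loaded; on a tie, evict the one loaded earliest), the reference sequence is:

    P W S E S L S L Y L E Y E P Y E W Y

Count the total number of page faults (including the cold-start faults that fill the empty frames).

14

P: miss, frames (P)
W: miss, frames (P W)
S: miss, frames (P W S)
E: miss, evict P, frames (W S E)
S: hit
L: miss, evict W, frames (S E L)
S: hit
L: hit
Y: miss, evict E, frames (S L Y)
L: hit
E: miss, evict Y, frames (S L E)
Y: miss, evict E, frames (S L Y)
E: miss, evict Y, frames (S L E)
P: miss, evict E, frames (S L P)
Y: miss, evict P, frames (S L Y)
E: miss, evict Y, frames (S L E)
W: miss, evict E, frames (S L W)
Y: miss, evict W, frames (S L Y)
Page faults: 14.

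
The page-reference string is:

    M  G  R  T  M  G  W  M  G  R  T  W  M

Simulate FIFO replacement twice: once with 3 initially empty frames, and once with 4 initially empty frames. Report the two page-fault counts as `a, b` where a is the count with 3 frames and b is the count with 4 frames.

3 frames: F F F F F F F . . F F . F → 10 faults.
4 frames: F F F F . . F F F F F F F → 11 faults.
11 > 10: adding a frame increased faults — Belady's anomaly.

10, 11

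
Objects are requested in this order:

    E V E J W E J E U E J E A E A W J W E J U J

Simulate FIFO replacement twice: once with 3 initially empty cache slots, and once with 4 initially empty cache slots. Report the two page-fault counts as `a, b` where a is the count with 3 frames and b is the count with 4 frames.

12, 10

3 frames: F F . F F F . . F . F . F F . F F . . . F . → 12 faults.
4 frames: F F . F F . . . F F . . F . . . F F . . F . → 10 faults.
10 < 12: adding a frame reduced faults, as is typical.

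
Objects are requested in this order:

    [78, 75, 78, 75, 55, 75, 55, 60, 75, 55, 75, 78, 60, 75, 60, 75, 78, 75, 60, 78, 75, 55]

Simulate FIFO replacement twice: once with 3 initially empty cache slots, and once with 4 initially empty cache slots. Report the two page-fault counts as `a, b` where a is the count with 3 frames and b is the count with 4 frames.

7, 4

3 frames: F F . . F . . F . . . F . F . . . . . . . F → 7 faults.
4 frames: F F . . F . . F . . . . . . . . . . . . . . → 4 faults.
4 < 7: adding a frame reduced faults, as is typical.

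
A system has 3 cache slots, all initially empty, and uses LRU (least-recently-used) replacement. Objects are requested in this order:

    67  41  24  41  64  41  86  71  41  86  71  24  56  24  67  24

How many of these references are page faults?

67 → miss, frames [67]
41 → miss, frames [67, 41]
24 → miss, frames [67, 41, 24]
41 → hit
64 → miss, evict 67, frames [24, 41, 64]
41 → hit
86 → miss, evict 24, frames [64, 41, 86]
71 → miss, evict 64, frames [41, 86, 71]
41 → hit
86 → hit
71 → hit
24 → miss, evict 41, frames [86, 71, 24]
56 → miss, evict 86, frames [71, 24, 56]
24 → hit
67 → miss, evict 71, frames [56, 24, 67]
24 → hit
Page faults: 9.

9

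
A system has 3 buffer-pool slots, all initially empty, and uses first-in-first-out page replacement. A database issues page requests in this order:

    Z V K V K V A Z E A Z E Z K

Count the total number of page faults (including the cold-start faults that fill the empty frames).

Z: fault, frames (Z)
V: fault, frames (Z V)
K: fault, frames (Z V K)
V: hit
K: hit
V: hit
A: fault, evict Z, frames (V K A)
Z: fault, evict V, frames (K A Z)
E: fault, evict K, frames (A Z E)
A: hit
Z: hit
E: hit
Z: hit
K: fault, evict A, frames (Z E K)
Page faults: 7.

7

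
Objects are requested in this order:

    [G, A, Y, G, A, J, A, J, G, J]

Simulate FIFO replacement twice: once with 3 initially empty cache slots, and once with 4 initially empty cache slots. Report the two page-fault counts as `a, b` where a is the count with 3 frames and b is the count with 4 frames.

5, 4

3 frames: F F F . . F . . F . → 5 faults.
4 frames: F F F . . F . . . . → 4 faults.
4 < 5: adding a frame reduced faults, as is typical.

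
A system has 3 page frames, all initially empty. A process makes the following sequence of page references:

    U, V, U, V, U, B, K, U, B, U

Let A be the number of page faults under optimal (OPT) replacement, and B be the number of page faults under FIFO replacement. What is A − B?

-1

Under OPT: F F . . . F F . . . → 4 faults.
Under FIFO: F F . . . F F F . . → 5 faults.
A − B = 4 − 5 = -1.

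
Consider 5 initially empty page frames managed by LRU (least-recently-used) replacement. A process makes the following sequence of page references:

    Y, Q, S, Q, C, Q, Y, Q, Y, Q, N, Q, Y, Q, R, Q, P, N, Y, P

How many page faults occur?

7

Y -> miss, frames {Y}
Q -> miss, frames {Y,Q}
S -> miss, frames {Y,Q,S}
Q -> hit
C -> miss, frames {Y,S,Q,C}
Q -> hit
Y -> hit
Q -> hit
Y -> hit
Q -> hit
N -> miss, frames {S,C,Y,Q,N}
Q -> hit
Y -> hit
Q -> hit
R -> miss, evict S, frames {C,N,Y,Q,R}
Q -> hit
P -> miss, evict C, frames {N,Y,R,Q,P}
N -> hit
Y -> hit
P -> hit
Page faults: 7.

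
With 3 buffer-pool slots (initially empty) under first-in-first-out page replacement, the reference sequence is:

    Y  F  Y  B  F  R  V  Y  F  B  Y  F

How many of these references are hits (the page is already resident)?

4

Y: miss, frames (Y)
F: miss, frames (Y F)
Y: hit
B: miss, frames (Y F B)
F: hit
R: miss, evict Y, frames (F B R)
V: miss, evict F, frames (B R V)
Y: miss, evict B, frames (R V Y)
F: miss, evict R, frames (V Y F)
B: miss, evict V, frames (Y F B)
Y: hit
F: hit
Hits: 4.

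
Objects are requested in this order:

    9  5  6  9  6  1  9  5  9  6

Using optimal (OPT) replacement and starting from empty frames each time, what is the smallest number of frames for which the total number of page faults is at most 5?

f=1: 10 faults
f=2: 6 faults
f=3: 5 faults
f=4: 4 faults
Smallest f with faults ≤ 5 is 3.

3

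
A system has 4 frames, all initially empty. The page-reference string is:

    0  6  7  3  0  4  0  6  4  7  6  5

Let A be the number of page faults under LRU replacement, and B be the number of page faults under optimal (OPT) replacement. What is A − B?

2

Under LRU: F F F F . F . F . F . F → 8 faults.
Under OPT: F F F F . F . . . . . F → 6 faults.
A − B = 8 − 6 = 2.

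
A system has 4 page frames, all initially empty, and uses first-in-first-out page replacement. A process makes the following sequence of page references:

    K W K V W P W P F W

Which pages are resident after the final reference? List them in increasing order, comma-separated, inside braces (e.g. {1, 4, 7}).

K -> miss, frames [K]
W -> miss, frames [K, W]
K -> hit
V -> miss, frames [K, W, V]
W -> hit
P -> miss, frames [K, W, V, P]
W -> hit
P -> hit
F -> miss, evict K, frames [W, V, P, F]
W -> hit

{F, P, V, W}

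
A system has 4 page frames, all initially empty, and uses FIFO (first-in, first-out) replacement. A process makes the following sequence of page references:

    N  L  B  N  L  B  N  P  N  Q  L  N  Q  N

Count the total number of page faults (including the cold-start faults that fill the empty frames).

6

N → fault, frames [N]
L → fault, frames [N, L]
B → fault, frames [N, L, B]
N → hit
L → hit
B → hit
N → hit
P → fault, frames [N, L, B, P]
N → hit
Q → fault, evict N, frames [L, B, P, Q]
L → hit
N → fault, evict L, frames [B, P, Q, N]
Q → hit
N → hit
Page faults: 6.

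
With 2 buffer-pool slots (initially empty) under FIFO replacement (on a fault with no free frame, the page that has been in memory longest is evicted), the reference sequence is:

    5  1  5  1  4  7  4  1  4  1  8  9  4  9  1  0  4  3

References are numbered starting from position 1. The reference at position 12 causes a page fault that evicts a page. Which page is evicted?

4

pos 1: 5 -> fault, frames (5)
pos 2: 1 -> fault, frames (5 1)
pos 3: 5 -> hit
pos 4: 1 -> hit
pos 5: 4 -> fault, evict 5, frames (1 4)
pos 6: 7 -> fault, evict 1, frames (4 7)
pos 7: 4 -> hit
pos 8: 1 -> fault, evict 4, frames (7 1)
pos 9: 4 -> fault, evict 7, frames (1 4)
pos 10: 1 -> hit
pos 11: 8 -> fault, evict 1, frames (4 8)
pos 12: 9 -> fault, evict 4, frames (8 9)
At position 12, page 4 is evicted.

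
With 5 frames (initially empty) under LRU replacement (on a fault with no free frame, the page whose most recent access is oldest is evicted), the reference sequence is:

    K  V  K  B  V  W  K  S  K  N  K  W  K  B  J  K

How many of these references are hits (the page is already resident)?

8

K: fault, frames {K}
V: fault, frames {K,V}
K: hit
B: fault, frames {V,K,B}
V: hit
W: fault, frames {K,B,V,W}
K: hit
S: fault, frames {B,V,W,K,S}
K: hit
N: fault, evict B, frames {V,W,S,K,N}
K: hit
W: hit
K: hit
B: fault, evict V, frames {S,N,W,K,B}
J: fault, evict S, frames {N,W,K,B,J}
K: hit
Hits: 8.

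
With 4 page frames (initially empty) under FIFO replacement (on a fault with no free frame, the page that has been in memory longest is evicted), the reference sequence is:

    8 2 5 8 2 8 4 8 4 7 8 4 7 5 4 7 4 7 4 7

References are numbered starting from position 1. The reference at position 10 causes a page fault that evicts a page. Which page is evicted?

pos 1: 8: miss, frames (8)
pos 2: 2: miss, frames (8 2)
pos 3: 5: miss, frames (8 2 5)
pos 4: 8: hit
pos 5: 2: hit
pos 6: 8: hit
pos 7: 4: miss, frames (8 2 5 4)
pos 8: 8: hit
pos 9: 4: hit
pos 10: 7: miss, evict 8, frames (2 5 4 7)
At position 10, page 8 is evicted.

8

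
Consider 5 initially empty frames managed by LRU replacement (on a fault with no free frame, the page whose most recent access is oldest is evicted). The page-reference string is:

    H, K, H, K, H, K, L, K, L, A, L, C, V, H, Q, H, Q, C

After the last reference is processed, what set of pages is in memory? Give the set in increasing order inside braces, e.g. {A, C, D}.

{C, H, L, Q, V}

H → miss, frames {H}
K → miss, frames {H,K}
H → hit
K → hit
H → hit
K → hit
L → miss, frames {H,K,L}
K → hit
L → hit
A → miss, frames {H,K,L,A}
L → hit
C → miss, frames {H,K,A,L,C}
V → miss, evict H, frames {K,A,L,C,V}
H → miss, evict K, frames {A,L,C,V,H}
Q → miss, evict A, frames {L,C,V,H,Q}
H → hit
Q → hit
C → hit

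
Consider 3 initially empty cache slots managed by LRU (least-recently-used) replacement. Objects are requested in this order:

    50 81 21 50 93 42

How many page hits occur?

1

50 -> miss, frames {50}
81 -> miss, frames {50,81}
21 -> miss, frames {50,81,21}
50 -> hit
93 -> miss, evict 81, frames {21,50,93}
42 -> miss, evict 21, frames {50,93,42}
Hits: 1.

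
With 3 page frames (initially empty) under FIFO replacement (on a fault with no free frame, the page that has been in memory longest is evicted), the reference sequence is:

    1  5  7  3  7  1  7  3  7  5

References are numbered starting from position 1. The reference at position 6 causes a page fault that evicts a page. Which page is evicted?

5

pos 1: 1: miss, frames [1]
pos 2: 5: miss, frames [1, 5]
pos 3: 7: miss, frames [1, 5, 7]
pos 4: 3: miss, evict 1, frames [5, 7, 3]
pos 5: 7: hit
pos 6: 1: miss, evict 5, frames [7, 3, 1]
At position 6, page 5 is evicted.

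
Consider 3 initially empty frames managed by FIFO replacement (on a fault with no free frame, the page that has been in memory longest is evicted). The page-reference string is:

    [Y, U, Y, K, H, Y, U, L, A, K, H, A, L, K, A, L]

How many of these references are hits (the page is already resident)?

Y: fault, frames (Y)
U: fault, frames (Y U)
Y: hit
K: fault, frames (Y U K)
H: fault, evict Y, frames (U K H)
Y: fault, evict U, frames (K H Y)
U: fault, evict K, frames (H Y U)
L: fault, evict H, frames (Y U L)
A: fault, evict Y, frames (U L A)
K: fault, evict U, frames (L A K)
H: fault, evict L, frames (A K H)
A: hit
L: fault, evict A, frames (K H L)
K: hit
A: fault, evict K, frames (H L A)
L: hit
Hits: 4.

4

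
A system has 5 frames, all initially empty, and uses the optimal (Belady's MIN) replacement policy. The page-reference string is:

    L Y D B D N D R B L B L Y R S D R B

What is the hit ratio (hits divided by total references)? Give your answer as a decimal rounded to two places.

L → fault, frames {L}
Y → fault, frames {L,Y}
D → fault, frames {L,Y,D}
B → fault, frames {L,Y,D,B}
D → hit
N → fault, frames {L,Y,D,B,N}
D → hit
R → fault, evict N, frames {L,Y,D,B,R}
B → hit
L → hit
B → hit
L → hit
Y → hit
R → hit
S → fault, evict Y, frames {L,D,B,R,S}
D → hit
R → hit
B → hit
Hits: 11 of 18 references → 11/18 = 0.6111.

0.61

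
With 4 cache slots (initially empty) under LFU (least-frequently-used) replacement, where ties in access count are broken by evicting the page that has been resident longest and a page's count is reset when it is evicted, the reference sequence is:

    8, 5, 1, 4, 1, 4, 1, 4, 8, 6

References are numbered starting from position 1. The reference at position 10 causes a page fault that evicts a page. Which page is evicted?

5

pos 1: 8: fault, frames (8)
pos 2: 5: fault, frames (8 5)
pos 3: 1: fault, frames (8 5 1)
pos 4: 4: fault, frames (8 5 1 4)
pos 5: 1: hit
pos 6: 4: hit
pos 7: 1: hit
pos 8: 4: hit
pos 9: 8: hit
pos 10: 6: fault, evict 5, frames (8 1 4 6)
At position 10, page 5 is evicted.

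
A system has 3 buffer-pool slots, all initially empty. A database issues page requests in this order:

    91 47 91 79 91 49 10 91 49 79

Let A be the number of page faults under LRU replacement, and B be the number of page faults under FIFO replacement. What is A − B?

Under LRU: F F . F . F F . . F → 6 faults.
Under FIFO: F F . F . F F F . F → 7 faults.
A − B = 6 − 7 = -1.

-1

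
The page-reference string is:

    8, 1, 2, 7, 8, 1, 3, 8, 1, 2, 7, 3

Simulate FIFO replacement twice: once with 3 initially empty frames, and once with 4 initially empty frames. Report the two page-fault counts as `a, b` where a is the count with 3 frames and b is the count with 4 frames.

9, 10

3 frames: F F F F F F F . . F F . → 9 faults.
4 frames: F F F F . . F F F F F F → 10 faults.
10 > 9: adding a frame increased faults — Belady's anomaly.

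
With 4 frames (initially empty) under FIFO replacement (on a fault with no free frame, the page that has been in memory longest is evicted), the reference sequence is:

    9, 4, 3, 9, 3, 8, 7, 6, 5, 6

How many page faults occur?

7

9 -> miss, frames {9}
4 -> miss, frames {9,4}
3 -> miss, frames {9,4,3}
9 -> hit
3 -> hit
8 -> miss, frames {9,4,3,8}
7 -> miss, evict 9, frames {4,3,8,7}
6 -> miss, evict 4, frames {3,8,7,6}
5 -> miss, evict 3, frames {8,7,6,5}
6 -> hit
Page faults: 7.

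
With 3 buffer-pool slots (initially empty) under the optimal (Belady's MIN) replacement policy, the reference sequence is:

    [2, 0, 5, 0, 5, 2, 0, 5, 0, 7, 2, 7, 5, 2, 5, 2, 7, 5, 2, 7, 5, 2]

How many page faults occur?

4

2 -> miss, frames {2}
0 -> miss, frames {2,0}
5 -> miss, frames {2,0,5}
0 -> hit
5 -> hit
2 -> hit
0 -> hit
5 -> hit
0 -> hit
7 -> miss, evict 0, frames {2,5,7}
2 -> hit
7 -> hit
5 -> hit
2 -> hit
5 -> hit
2 -> hit
7 -> hit
5 -> hit
2 -> hit
7 -> hit
5 -> hit
2 -> hit
Page faults: 4.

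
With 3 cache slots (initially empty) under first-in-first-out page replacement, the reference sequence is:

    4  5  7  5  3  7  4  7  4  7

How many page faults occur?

4 → miss, frames (4)
5 → miss, frames (4 5)
7 → miss, frames (4 5 7)
5 → hit
3 → miss, evict 4, frames (5 7 3)
7 → hit
4 → miss, evict 5, frames (7 3 4)
7 → hit
4 → hit
7 → hit
Page faults: 5.

5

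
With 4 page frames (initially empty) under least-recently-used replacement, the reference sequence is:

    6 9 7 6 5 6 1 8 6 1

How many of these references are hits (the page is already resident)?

6 -> fault, frames [6]
9 -> fault, frames [6, 9]
7 -> fault, frames [6, 9, 7]
6 -> hit
5 -> fault, frames [9, 7, 6, 5]
6 -> hit
1 -> fault, evict 9, frames [7, 5, 6, 1]
8 -> fault, evict 7, frames [5, 6, 1, 8]
6 -> hit
1 -> hit
Hits: 4.

4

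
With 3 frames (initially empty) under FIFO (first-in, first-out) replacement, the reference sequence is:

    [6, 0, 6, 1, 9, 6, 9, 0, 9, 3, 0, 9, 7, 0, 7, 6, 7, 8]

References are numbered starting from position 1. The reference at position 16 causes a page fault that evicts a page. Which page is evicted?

9

pos 1: 6 -> miss, frames {6}
pos 2: 0 -> miss, frames {6,0}
pos 3: 6 -> hit
pos 4: 1 -> miss, frames {6,0,1}
pos 5: 9 -> miss, evict 6, frames {0,1,9}
pos 6: 6 -> miss, evict 0, frames {1,9,6}
pos 7: 9 -> hit
pos 8: 0 -> miss, evict 1, frames {9,6,0}
pos 9: 9 -> hit
pos 10: 3 -> miss, evict 9, frames {6,0,3}
pos 11: 0 -> hit
pos 12: 9 -> miss, evict 6, frames {0,3,9}
pos 13: 7 -> miss, evict 0, frames {3,9,7}
pos 14: 0 -> miss, evict 3, frames {9,7,0}
pos 15: 7 -> hit
pos 16: 6 -> miss, evict 9, frames {7,0,6}
At position 16, page 9 is evicted.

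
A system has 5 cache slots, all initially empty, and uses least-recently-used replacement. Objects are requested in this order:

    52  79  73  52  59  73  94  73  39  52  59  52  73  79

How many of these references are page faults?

7

52 -> fault, frames {52}
79 -> fault, frames {52,79}
73 -> fault, frames {52,79,73}
52 -> hit
59 -> fault, frames {79,73,52,59}
73 -> hit
94 -> fault, frames {79,52,59,73,94}
73 -> hit
39 -> fault, evict 79, frames {52,59,94,73,39}
52 -> hit
59 -> hit
52 -> hit
73 -> hit
79 -> fault, evict 94, frames {39,59,52,73,79}
Page faults: 7.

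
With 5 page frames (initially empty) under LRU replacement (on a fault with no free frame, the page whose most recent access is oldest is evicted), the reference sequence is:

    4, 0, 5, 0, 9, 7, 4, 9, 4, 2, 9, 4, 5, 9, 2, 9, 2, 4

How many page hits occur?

4: miss, frames {4}
0: miss, frames {4,0}
5: miss, frames {4,0,5}
0: hit
9: miss, frames {4,5,0,9}
7: miss, frames {4,5,0,9,7}
4: hit
9: hit
4: hit
2: miss, evict 5, frames {0,7,9,4,2}
9: hit
4: hit
5: miss, evict 0, frames {7,2,9,4,5}
9: hit
2: hit
9: hit
2: hit
4: hit
Hits: 11.

11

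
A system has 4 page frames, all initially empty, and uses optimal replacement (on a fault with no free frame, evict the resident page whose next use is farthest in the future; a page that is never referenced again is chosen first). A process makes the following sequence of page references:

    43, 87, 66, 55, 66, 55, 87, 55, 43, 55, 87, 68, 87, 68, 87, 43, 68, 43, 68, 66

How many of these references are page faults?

43: fault, frames [43]
87: fault, frames [43, 87]
66: fault, frames [43, 87, 66]
55: fault, frames [43, 87, 66, 55]
66: hit
55: hit
87: hit
55: hit
43: hit
55: hit
87: hit
68: fault, evict 55, frames [43, 87, 66, 68]
87: hit
68: hit
87: hit
43: hit
68: hit
43: hit
68: hit
66: hit
Page faults: 5.

5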